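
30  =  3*10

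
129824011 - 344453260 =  -214629249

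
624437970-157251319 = 467186651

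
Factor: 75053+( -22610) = 3^2 * 5827^1 = 52443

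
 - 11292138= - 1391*8118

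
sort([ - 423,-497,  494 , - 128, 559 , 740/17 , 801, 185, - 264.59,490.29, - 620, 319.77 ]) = [ - 620, - 497, - 423, - 264.59,-128, 740/17,185,319.77,490.29,494,559,801 ] 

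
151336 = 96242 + 55094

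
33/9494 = 33/9494 = 0.00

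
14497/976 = 14497/976 = 14.85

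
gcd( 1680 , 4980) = 60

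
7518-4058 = 3460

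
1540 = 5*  308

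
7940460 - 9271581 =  - 1331121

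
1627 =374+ 1253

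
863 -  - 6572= 7435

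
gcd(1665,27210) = 15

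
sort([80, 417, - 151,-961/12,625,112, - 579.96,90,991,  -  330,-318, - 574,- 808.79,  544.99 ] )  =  [-808.79, - 579.96, - 574, - 330, - 318, - 151,-961/12,  80,90, 112,417,544.99,625,  991 ] 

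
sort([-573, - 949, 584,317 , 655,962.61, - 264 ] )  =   [ - 949, - 573,-264,317,584,655, 962.61]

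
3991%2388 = 1603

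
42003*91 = 3822273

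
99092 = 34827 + 64265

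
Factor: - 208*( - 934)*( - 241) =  - 46819552=- 2^5*13^1*241^1*467^1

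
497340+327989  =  825329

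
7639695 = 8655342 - 1015647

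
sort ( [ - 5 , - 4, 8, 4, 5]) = [ - 5, - 4, 4,5, 8] 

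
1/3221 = 1/3221 = 0.00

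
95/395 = 19/79 =0.24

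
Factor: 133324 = 2^2*33331^1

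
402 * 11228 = 4513656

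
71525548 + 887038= 72412586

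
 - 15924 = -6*2654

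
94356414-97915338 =-3558924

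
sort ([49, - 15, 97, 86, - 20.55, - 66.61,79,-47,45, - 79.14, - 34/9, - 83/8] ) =[ - 79.14, - 66.61, - 47, - 20.55, - 15, - 83/8,-34/9,45 , 49,  79, 86,97]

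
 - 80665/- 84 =960+ 25/84 = 960.30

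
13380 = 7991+5389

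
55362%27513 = 336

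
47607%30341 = 17266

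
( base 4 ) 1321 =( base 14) 89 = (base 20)61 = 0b1111001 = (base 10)121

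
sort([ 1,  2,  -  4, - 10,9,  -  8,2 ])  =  [ - 10, - 8, - 4, 1, 2,2,9] 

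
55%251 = 55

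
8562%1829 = 1246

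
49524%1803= 843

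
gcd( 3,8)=1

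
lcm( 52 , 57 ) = 2964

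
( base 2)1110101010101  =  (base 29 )8qr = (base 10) 7509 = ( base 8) 16525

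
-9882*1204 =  - 11897928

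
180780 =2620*69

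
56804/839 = 56804/839  =  67.70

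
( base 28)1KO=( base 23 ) 2db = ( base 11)1034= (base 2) 10101011000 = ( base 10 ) 1368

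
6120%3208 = 2912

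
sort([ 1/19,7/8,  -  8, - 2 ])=[-8, - 2,1/19, 7/8]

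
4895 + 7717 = 12612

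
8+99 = 107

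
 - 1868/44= - 43 +6/11=- 42.45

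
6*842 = 5052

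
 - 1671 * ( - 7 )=11697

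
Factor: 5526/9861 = 2^1*3^1*19^( - 1) *173^( - 1 ) * 307^1 = 1842/3287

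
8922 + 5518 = 14440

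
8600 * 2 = 17200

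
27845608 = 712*39109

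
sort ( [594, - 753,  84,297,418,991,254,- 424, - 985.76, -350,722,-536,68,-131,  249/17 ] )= [ - 985.76 , - 753, - 536, - 424, - 350, - 131 , 249/17, 68,84 , 254,297,418,594,722,991 ]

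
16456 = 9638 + 6818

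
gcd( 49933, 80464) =1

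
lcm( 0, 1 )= 0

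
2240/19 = 117 + 17/19 = 117.89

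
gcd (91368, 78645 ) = 3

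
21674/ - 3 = - 21674/3 = - 7224.67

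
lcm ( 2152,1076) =2152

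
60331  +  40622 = 100953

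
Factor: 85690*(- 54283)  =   - 2^1*5^1*11^1*19^2*41^1* 2857^1  =  - 4651510270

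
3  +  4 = 7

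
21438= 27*794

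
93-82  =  11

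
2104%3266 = 2104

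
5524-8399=-2875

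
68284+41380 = 109664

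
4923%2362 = 199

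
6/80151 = 2/26717  =  0.00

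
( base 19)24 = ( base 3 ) 1120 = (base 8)52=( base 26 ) 1g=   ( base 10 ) 42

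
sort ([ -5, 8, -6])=[-6, - 5, 8 ]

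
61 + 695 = 756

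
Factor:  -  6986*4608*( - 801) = 2^10*3^4 * 7^1 *89^1*499^1 = 25785381888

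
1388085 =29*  47865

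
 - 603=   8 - 611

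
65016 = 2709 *24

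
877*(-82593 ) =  - 72434061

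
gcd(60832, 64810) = 2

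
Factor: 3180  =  2^2* 3^1*5^1*53^1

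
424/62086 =212/31043=0.01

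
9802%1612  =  130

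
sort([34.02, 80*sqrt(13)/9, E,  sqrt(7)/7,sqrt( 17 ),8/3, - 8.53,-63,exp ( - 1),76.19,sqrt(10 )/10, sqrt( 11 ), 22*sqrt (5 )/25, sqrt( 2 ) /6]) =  [-63, - 8.53, sqrt( 2)/6,sqrt( 10)/10,exp( - 1 ),sqrt(7) /7,22*sqrt( 5)/25,8/3, E,sqrt( 11),sqrt(17),  80*sqrt(13 ) /9 , 34.02,76.19 ]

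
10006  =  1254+8752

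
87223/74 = 87223/74 = 1178.69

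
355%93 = 76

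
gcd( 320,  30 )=10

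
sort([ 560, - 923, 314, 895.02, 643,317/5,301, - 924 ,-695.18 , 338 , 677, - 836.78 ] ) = [ - 924, - 923, -836.78,  -  695.18 , 317/5, 301,314,338, 560,643,  677 , 895.02]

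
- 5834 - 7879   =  - 13713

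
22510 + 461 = 22971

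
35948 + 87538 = 123486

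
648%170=138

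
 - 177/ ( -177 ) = 1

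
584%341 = 243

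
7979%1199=785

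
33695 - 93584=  - 59889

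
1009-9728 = -8719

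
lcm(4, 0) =0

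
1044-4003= - 2959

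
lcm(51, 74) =3774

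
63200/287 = 63200/287 = 220.21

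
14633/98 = 14633/98 = 149.32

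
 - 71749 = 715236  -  786985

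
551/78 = 7 + 5/78 = 7.06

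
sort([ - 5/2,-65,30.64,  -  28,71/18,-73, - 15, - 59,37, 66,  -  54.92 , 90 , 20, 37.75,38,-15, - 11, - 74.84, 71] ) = [ -74.84, - 73,  -  65 ,  -  59, - 54.92,- 28, - 15, - 15 , - 11 , - 5/2, 71/18 , 20, 30.64 , 37, 37.75,  38 , 66 , 71, 90 ] 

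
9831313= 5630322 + 4200991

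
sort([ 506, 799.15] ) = [ 506,799.15]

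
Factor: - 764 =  - 2^2*191^1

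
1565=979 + 586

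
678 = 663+15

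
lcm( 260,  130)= 260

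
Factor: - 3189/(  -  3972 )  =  2^( - 2 )*331^(-1)*1063^1 =1063/1324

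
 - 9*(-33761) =303849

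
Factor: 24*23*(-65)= - 35880= -2^3*3^1*5^1*13^1*23^1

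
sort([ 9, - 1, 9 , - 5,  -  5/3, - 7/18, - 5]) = [ - 5, - 5 , - 5/3, - 1, - 7/18 , 9, 9 ]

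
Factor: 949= 13^1*73^1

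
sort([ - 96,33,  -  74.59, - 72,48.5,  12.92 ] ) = [ - 96,  -  74.59 ,-72 , 12.92,  33,48.5 ] 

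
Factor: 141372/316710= 2^1*3^( - 1 )*5^( - 1 )*7^1*11^1*23^ ( - 1)  =  154/345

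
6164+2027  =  8191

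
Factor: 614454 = 2^1*3^1 *102409^1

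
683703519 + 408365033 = 1092068552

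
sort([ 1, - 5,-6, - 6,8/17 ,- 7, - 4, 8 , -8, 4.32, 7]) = [-8 , -7,  -  6, - 6,-5, - 4, 8/17,  1, 4.32,7,8 ]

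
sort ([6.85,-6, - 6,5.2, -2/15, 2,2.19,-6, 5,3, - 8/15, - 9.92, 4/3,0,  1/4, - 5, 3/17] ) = [ - 9.92, - 6,-6, - 6, - 5,-8/15,-2/15,0,3/17,1/4,4/3,2,2.19,3,  5, 5.2,6.85]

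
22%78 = 22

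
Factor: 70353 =3^2*7817^1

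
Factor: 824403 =3^1*97^1*2833^1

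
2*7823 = 15646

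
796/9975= 796/9975 = 0.08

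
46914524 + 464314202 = 511228726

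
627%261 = 105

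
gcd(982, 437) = 1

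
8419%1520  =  819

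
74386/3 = 24795  +  1/3 = 24795.33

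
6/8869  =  6/8869 = 0.00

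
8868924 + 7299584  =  16168508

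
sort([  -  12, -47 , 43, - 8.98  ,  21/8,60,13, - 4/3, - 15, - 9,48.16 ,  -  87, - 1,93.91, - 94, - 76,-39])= [ - 94, - 87,-76, - 47,- 39, - 15,  -  12, - 9,  -  8.98, - 4/3,-1,21/8,13,  43,48.16, 60 , 93.91]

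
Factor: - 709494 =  - 2^1*3^1*118249^1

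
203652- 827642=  - 623990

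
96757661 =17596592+79161069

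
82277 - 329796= - 247519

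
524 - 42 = 482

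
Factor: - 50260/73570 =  - 2^1 * 359^1  *1051^(-1 )=-718/1051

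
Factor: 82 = 2^1 * 41^1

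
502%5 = 2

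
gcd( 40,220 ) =20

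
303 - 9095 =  - 8792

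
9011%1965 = 1151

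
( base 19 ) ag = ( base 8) 316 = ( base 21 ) 9H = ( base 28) 7A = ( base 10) 206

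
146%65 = 16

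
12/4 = 3= 3.00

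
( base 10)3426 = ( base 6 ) 23510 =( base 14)136A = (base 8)6542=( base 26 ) 51k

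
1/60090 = 1/60090=0.00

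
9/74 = 9/74 = 0.12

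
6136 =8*767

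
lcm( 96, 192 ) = 192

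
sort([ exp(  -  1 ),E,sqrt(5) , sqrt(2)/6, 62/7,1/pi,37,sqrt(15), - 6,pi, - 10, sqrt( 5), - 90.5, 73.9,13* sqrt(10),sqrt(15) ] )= [-90.5, - 10, - 6,sqrt(2)/6, 1/pi, exp( - 1 ), sqrt(5),  sqrt(5 ), E,pi,sqrt( 15),sqrt(15),62/7, 37,13 * sqrt( 10), 73.9 ]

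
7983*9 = 71847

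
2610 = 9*290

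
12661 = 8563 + 4098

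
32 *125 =4000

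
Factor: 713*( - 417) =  - 3^1 * 23^1*31^1*139^1=- 297321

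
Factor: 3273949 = 7^1*113^1*4139^1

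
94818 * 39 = 3697902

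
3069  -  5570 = -2501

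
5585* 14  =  78190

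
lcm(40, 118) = 2360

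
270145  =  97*2785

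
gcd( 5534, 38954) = 2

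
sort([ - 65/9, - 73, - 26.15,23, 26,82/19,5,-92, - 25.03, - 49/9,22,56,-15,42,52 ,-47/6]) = [ - 92,  -  73, - 26.15, - 25.03, - 15, - 47/6, - 65/9, - 49/9,82/19,  5,22,23,26, 42,52,56]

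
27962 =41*682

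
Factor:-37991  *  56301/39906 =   -  712977097/13302 = -2^( - 1)*3^( - 2 )*  7^2*383^1*739^( - 1 )*37991^1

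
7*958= 6706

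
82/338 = 41/169 = 0.24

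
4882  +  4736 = 9618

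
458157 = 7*65451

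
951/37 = 25 + 26/37 = 25.70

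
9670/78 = 4835/39 = 123.97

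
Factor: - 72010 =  - 2^1*5^1*19^1*379^1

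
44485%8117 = 3900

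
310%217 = 93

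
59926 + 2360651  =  2420577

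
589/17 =34+11/17 = 34.65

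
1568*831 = 1303008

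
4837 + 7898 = 12735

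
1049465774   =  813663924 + 235801850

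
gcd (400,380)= 20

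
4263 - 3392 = 871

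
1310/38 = 655/19 = 34.47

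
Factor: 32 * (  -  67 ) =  - 2144 = - 2^5* 67^1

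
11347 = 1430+9917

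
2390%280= 150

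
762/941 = 762/941 = 0.81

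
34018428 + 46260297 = 80278725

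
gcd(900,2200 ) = 100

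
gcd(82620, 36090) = 90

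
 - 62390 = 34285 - 96675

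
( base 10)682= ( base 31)M0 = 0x2aa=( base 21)1BA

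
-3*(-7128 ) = 21384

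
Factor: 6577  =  6577^1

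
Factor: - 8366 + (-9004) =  - 2^1 *3^2 *5^1*193^1 =- 17370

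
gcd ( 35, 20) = 5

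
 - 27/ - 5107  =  27/5107 = 0.01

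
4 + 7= 11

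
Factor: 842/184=2^( -2 )*23^(  -  1 )*421^1= 421/92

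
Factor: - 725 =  - 5^2*29^1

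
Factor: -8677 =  - 8677^1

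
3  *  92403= 277209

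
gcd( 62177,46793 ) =641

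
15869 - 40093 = - 24224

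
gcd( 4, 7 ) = 1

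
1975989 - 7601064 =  - 5625075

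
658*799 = 525742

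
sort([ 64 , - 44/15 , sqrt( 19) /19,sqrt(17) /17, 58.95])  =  [-44/15, sqrt (19) /19 , sqrt(17 ) /17, 58.95,64]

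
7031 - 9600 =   -  2569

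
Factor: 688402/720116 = 344201/360058=2^( - 1 )*11^1*13^1 * 29^1*67^(-1 )* 83^1*2687^ ( - 1)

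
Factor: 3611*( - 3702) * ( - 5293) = 2^1 * 3^1*23^1*67^1*79^1*157^1 * 617^1=70756411146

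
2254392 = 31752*71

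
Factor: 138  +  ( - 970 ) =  - 832 = -2^6*13^1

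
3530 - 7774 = -4244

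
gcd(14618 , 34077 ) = 1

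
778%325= 128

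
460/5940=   23/297=   0.08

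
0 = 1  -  1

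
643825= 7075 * 91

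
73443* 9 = 660987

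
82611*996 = 82280556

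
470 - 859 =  - 389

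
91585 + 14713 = 106298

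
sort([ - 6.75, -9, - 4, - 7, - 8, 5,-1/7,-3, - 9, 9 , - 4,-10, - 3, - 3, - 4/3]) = [-10, - 9,  -  9, - 8, - 7, - 6.75, - 4,- 4,-3,-3, - 3, - 4/3, - 1/7,  5,  9 ]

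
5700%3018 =2682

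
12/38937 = 4/12979 = 0.00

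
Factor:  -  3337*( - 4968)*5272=2^6*3^3*23^1*47^1*71^1*659^1 = 87400354752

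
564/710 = 282/355 = 0.79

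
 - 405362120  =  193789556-599151676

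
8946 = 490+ 8456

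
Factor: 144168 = 2^3* 3^1*6007^1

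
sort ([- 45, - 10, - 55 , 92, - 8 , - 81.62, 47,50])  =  [-81.62 , - 55 ,-45, - 10, - 8, 47, 50, 92]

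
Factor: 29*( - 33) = -957 = - 3^1 * 11^1*29^1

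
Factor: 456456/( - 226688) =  - 741/368 = -  2^ ( - 4)*  3^1*13^1*19^1* 23^( - 1)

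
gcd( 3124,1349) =71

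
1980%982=16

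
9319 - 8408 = 911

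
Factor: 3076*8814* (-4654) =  - 126178615056 = -  2^4*3^1 * 13^2*113^1  *  179^1*769^1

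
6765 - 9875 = - 3110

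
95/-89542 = -95/89542  =  -0.00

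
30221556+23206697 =53428253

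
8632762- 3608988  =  5023774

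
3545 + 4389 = 7934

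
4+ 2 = 6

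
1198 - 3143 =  - 1945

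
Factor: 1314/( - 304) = - 657/152 = - 2^(-3 ) * 3^2 *19^( - 1) *73^1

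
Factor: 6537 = 3^1 * 2179^1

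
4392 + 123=4515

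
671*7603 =5101613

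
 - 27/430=-27/430 = -0.06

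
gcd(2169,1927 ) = 1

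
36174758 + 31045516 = 67220274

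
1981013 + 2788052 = 4769065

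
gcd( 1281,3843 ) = 1281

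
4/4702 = 2/2351 = 0.00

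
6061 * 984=5964024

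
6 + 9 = 15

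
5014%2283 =448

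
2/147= 2/147 = 0.01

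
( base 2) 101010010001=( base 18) 865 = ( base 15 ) c05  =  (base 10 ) 2705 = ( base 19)797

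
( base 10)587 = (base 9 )722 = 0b1001001011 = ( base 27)lk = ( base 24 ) 10b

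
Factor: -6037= - 6037^1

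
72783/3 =24261 = 24261.00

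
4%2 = 0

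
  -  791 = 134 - 925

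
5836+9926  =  15762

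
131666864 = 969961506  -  838294642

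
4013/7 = 4013/7  =  573.29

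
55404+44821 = 100225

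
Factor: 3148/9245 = 2^2*5^( - 1)*43^( - 2) * 787^1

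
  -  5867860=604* ( -9715) 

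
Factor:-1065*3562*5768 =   -  21881081040 = - 2^4*3^1*5^1*7^1*13^1*71^1*103^1*137^1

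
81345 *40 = 3253800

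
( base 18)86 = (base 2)10010110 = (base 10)150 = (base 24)66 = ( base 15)a0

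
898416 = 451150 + 447266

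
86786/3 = 28928 + 2/3= 28928.67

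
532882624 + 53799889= 586682513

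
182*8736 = 1589952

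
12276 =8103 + 4173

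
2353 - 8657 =-6304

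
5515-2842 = 2673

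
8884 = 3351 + 5533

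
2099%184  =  75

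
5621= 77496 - 71875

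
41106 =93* 442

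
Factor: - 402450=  - 2^1 * 3^1*5^2*2683^1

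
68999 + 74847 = 143846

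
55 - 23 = 32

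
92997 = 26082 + 66915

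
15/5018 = 15/5018 = 0.00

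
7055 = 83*85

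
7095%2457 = 2181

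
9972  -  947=9025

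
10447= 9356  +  1091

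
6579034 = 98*67133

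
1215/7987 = 1215/7987 = 0.15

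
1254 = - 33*( - 38)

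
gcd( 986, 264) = 2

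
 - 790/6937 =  - 790/6937 =- 0.11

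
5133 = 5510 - 377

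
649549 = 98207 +551342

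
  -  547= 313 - 860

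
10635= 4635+6000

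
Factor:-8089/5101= - 5101^ ( - 1 )*8089^1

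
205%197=8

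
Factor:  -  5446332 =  - 2^2 * 3^3 * 211^1*239^1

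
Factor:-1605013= -1605013^1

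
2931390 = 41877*70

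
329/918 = 329/918 = 0.36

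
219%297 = 219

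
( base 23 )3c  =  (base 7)144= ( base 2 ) 1010001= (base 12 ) 69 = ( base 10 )81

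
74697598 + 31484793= 106182391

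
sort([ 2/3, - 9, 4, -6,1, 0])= [ - 9, - 6, 0, 2/3, 1,4 ] 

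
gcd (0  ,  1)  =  1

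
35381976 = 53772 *658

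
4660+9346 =14006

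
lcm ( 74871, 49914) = 149742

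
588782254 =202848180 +385934074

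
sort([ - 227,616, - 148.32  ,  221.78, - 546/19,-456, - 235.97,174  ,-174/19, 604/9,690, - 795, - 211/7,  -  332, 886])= [ - 795,-456,-332,  -  235.97,-227,-148.32, - 211/7, - 546/19, - 174/19,604/9,174,221.78, 616,690,886]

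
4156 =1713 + 2443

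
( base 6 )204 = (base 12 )64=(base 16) 4c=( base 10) 76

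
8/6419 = 8/6419 = 0.00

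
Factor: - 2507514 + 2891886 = 384372 = 2^2*3^3 * 3559^1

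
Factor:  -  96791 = -151^1*641^1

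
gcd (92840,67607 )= 1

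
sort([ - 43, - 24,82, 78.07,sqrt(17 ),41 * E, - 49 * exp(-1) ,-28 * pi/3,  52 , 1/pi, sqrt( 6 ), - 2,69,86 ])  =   [  -  43 , - 28*pi/3, - 24,-49*exp ( - 1), -2, 1/pi,sqrt(6 ), sqrt( 17 ), 52 , 69,  78.07 , 82, 86, 41*E ]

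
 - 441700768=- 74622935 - 367077833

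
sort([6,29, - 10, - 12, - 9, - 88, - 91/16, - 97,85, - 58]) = [  -  97,  -  88,-58 , - 12, -10,  -  9,-91/16, 6, 29,  85]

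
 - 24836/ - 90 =12418/45 =275.96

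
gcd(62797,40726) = 7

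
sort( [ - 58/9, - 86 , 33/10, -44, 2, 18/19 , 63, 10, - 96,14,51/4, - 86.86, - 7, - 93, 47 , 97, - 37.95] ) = [-96,-93, - 86.86, - 86, - 44, - 37.95, - 7 , - 58/9,  18/19, 2,33/10, 10, 51/4, 14,47, 63,  97]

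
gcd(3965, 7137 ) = 793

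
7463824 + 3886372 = 11350196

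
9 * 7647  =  68823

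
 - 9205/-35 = 263+0/1 = 263.00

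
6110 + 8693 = 14803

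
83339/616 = 83339/616 = 135.29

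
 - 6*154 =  - 924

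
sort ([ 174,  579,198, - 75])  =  [ - 75,174 , 198,579]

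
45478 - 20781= 24697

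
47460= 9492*5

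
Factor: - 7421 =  - 41^1*181^1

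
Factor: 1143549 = 3^2*11^1*11551^1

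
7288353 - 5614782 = 1673571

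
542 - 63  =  479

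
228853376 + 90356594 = 319209970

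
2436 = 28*87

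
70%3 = 1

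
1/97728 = 1/97728 = 0.00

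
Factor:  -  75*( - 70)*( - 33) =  - 173250 = -2^1*3^2 * 5^3*7^1*11^1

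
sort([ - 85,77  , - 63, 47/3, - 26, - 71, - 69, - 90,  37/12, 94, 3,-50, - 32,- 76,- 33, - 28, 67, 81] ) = [ - 90,-85, - 76,-71, - 69, - 63, - 50, - 33, - 32, - 28, - 26, 3 , 37/12, 47/3,67, 77, 81, 94] 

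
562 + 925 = 1487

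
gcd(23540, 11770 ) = 11770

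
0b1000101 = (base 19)3C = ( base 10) 69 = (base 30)29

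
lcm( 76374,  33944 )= 305496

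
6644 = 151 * 44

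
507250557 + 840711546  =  1347962103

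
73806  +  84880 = 158686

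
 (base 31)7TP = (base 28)9L7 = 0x1DE3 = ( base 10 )7651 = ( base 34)6L1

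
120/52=2 + 4/13 = 2.31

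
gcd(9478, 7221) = 1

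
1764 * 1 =1764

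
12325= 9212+3113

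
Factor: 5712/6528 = 2^ ( - 3 )*7^1 = 7/8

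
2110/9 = 234 + 4/9 = 234.44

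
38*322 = 12236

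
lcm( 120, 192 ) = 960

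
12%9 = 3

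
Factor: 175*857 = 5^2*7^1*857^1 =149975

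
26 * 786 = 20436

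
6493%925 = 18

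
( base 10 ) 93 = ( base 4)1131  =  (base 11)85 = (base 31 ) 30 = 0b1011101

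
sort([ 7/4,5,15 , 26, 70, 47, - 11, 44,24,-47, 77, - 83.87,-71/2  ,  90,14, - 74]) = [-83.87,-74, - 47, -71/2, - 11,7/4,5,14,15,  24, 26 , 44 , 47,70,77 , 90]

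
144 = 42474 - 42330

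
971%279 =134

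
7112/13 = 7112/13 = 547.08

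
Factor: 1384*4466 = 6180944= 2^4*7^1* 11^1*29^1*173^1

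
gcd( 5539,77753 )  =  1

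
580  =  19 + 561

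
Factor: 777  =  3^1 * 7^1 * 37^1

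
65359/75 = 871 + 34/75 = 871.45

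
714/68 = 10+ 1/2 = 10.50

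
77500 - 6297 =71203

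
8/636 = 2/159 = 0.01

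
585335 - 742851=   -  157516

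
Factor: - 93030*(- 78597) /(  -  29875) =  - 1462375782/5975=- 2^1*3^4 * 5^(- 2 ) * 7^1*41^1 * 71^1*239^( -1 )* 443^1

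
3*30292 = 90876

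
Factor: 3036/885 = 2^2*5^( - 1) * 11^1*23^1*59^( - 1) = 1012/295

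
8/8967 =8/8967 = 0.00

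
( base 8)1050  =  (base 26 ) L6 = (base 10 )552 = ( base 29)J1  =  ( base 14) 2b6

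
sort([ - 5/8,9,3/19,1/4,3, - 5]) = [ - 5, -5/8, 3/19, 1/4,3, 9 ] 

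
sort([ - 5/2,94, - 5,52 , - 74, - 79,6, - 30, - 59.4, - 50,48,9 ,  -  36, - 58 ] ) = [ - 79, - 74, - 59.4, - 58, - 50, - 36, - 30, - 5, - 5/2, 6, 9,48,52,94] 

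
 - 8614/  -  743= 11 + 441/743 = 11.59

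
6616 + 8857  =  15473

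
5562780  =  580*9591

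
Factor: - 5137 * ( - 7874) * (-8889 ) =-2^1*3^1 * 11^1*31^1*127^1*467^1 *2963^1 = -359548832082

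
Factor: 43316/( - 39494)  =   - 2^1*17^1*31^( - 1 )=- 34/31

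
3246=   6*541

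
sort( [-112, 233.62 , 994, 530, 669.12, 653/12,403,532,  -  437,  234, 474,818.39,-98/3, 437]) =[ - 437, - 112,-98/3, 653/12,  233.62, 234, 403, 437, 474, 530,532,  669.12, 818.39, 994]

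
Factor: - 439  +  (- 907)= - 1346 = -  2^1*673^1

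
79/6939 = 79/6939 = 0.01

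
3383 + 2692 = 6075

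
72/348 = 6/29 = 0.21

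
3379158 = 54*62577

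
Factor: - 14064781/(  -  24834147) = 3^(-1) * 13^ (-1)*163^1*86287^1*636773^( -1 ) 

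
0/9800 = 0 = 0.00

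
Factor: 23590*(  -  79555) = - 2^1*5^2*7^2*337^1*2273^1=- 1876702450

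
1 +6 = 7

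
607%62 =49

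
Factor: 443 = 443^1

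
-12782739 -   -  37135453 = 24352714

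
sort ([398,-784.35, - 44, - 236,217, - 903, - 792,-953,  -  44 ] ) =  [-953 , -903,- 792,-784.35,-236,  -  44,-44, 217, 398] 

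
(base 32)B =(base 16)B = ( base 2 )1011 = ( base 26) B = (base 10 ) 11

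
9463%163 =9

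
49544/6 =8257 + 1/3 = 8257.33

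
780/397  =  1  +  383/397 = 1.96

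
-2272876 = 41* ( -55436 ) 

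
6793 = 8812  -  2019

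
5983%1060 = 683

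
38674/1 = 38674 = 38674.00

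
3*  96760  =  290280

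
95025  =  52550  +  42475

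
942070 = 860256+81814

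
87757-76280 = 11477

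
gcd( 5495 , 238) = 7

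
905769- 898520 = 7249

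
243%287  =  243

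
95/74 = 1+ 21/74 = 1.28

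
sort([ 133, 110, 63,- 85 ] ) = [ - 85, 63,110,133 ] 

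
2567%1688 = 879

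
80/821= 80/821 = 0.10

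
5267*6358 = 33487586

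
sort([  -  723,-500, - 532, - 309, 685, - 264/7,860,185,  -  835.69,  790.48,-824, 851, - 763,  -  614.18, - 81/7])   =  [-835.69, - 824, - 763, - 723, - 614.18, - 532, - 500, - 309,- 264/7, - 81/7,185,685, 790.48,851,860]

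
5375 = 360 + 5015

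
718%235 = 13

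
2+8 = 10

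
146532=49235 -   -  97297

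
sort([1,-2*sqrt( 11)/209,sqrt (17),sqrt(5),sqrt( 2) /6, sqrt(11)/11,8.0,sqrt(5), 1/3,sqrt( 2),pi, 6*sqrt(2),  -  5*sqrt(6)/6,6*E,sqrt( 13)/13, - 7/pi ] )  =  [-7/pi, - 5 * sqrt( 6)/6,-2*sqrt( 11)/209,sqrt( 2)/6, sqrt( 13)/13,sqrt(11 )/11, 1/3, 1, sqrt( 2 ) , sqrt(5),sqrt(5), pi, sqrt(17 ), 8.0,6 * sqrt(2 ),6*E]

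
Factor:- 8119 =-23^1*353^1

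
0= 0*474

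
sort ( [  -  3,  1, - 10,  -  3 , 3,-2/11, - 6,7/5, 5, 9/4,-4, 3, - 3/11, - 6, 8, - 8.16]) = [- 10, - 8.16 , - 6, - 6, - 4,-3, - 3, - 3/11, - 2/11 , 1 , 7/5, 9/4,3,3,5,  8]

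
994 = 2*497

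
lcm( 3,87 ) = 87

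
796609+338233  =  1134842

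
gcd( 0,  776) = 776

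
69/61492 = 69/61492 = 0.00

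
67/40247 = 67/40247 = 0.00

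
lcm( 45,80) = 720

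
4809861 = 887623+3922238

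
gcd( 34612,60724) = 68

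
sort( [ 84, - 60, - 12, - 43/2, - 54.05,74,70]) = [ - 60, - 54.05, - 43/2, - 12,70, 74, 84] 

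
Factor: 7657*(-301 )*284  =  -654550988  =  -  2^2*7^1*13^1 * 19^1*31^1*43^1*71^1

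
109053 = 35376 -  - 73677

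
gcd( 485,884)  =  1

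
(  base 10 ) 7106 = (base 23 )d9m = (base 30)7qq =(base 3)100202012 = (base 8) 15702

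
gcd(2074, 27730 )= 2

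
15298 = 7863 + 7435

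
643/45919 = 643/45919= 0.01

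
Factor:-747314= - 2^1*373657^1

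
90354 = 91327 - 973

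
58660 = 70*838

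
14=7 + 7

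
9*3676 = 33084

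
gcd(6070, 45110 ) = 10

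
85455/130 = 17091/26= 657.35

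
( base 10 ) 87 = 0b1010111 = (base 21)43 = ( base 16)57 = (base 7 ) 153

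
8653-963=7690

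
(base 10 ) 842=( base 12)5A2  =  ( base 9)1135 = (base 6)3522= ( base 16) 34a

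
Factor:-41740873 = - 41740873^1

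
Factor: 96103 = 7^1*13729^1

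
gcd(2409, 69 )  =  3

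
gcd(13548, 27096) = 13548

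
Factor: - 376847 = - 376847^1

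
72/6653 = 72/6653 =0.01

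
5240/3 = 1746  +  2/3 = 1746.67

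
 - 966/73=- 966/73  =  -13.23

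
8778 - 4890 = 3888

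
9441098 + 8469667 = 17910765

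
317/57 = 5 + 32/57 = 5.56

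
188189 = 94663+93526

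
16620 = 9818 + 6802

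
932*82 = 76424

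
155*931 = 144305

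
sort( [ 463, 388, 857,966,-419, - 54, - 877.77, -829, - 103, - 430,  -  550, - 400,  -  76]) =[ - 877.77, - 829, - 550, - 430,- 419, - 400, - 103, - 76, - 54,388,463,857 , 966 ] 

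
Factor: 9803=9803^1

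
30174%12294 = 5586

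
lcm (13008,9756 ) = 39024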